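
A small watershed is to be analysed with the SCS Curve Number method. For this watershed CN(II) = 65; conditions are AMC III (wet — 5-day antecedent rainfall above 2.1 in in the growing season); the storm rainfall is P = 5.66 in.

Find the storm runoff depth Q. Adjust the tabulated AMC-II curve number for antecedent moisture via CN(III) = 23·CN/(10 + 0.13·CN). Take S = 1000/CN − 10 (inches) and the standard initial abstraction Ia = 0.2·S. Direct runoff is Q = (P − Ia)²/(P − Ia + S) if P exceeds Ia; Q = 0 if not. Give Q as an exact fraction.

Wet (AMC III): CN(III) = 23·65/(10 + 0.13·65) = 1495/(369/20) = 29900/369 ≈ 81.030
Retention S: 1000/CN − 10 with CN=81.030 → S = 700/299 ≈ 2.341 in
Ia = 0.2·(700/299) = 140/299 in ≈ 0.468 in
Excess rainfall: 5.660 − 0.468 = 5.192 in; P > Ia so Q > 0
Q: (77617/14950)² ÷ (112617/14950) = 6024398689/1683624150 in (≈ 3.578 in)

Q = 6024398689/1683624150 in ≈ 3.578 in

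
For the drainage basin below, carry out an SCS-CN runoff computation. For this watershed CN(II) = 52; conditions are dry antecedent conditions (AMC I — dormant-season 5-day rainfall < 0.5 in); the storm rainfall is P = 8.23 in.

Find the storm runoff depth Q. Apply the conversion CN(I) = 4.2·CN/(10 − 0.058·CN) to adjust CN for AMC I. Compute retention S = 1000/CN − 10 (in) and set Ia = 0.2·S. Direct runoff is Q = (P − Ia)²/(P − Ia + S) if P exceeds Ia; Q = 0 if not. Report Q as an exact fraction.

Dry (AMC I): CN(I) = 4.2·52/(10 − 0.058·52) = (1092/5)/(873/125) = 9100/291 ≈ 31.271
S = 1000/(9100/291) − 10 = 2000/91 in ≈ 21.978 in
Ia = 0.2S: 0.2·21.978 = 4.396 in (exactly 400/91)
P − Ia = 8.230 − 4.396 = 34893/9100 ≈ 3.834 in (> 0, runoff occurs)
Q: (34893/9100)² ÷ (234893/9100) = 1217521449/2137526300 in (≈ 0.570 in)

Q = 1217521449/2137526300 in ≈ 0.570 in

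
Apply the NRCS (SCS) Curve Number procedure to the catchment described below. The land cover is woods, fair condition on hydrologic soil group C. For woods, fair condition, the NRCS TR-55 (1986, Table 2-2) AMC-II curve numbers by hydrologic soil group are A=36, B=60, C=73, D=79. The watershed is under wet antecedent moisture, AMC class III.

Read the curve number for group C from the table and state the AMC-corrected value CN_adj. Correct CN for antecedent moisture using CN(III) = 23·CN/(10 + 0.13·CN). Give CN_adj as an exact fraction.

CN_adj = 167900/1949 ≈ 86.147

NRCS table: woods, fair condition, soil group C → CN(II) = 73
Wet (AMC III): CN(III) = 23·73/(10 + 0.13·73) = 1679/(1949/100) = 167900/1949 ≈ 86.147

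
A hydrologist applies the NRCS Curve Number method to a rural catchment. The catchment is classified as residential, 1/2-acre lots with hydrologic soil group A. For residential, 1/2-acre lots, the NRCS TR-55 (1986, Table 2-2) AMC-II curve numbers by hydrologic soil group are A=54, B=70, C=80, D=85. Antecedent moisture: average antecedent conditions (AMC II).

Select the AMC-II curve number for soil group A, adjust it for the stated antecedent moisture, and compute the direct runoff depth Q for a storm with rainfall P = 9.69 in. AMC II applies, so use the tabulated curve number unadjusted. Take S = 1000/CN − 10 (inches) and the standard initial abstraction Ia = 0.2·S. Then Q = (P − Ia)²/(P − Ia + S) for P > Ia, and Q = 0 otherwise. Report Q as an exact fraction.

NRCS table: residential, 1/2-acre lots, soil group A → CN(II) = 54
CN(II) = 54; AMC II needs no correction.
Max retention: S = 1000/54 − 10 = 230/27 in (≈ 8.519 in)
Ia = 0.2·(230/27) = 46/27 in ≈ 1.704 in
Excess rainfall: 9.690 − 1.704 = 7.986 in; P > Ia so Q > 0
Runoff Q = (P−Ia)²/(P−Ia+S) = (7.986)²/(7.986+8.519) = 464962969/120320100 ≈ 3.864 in

Q = 464962969/120320100 in ≈ 3.864 in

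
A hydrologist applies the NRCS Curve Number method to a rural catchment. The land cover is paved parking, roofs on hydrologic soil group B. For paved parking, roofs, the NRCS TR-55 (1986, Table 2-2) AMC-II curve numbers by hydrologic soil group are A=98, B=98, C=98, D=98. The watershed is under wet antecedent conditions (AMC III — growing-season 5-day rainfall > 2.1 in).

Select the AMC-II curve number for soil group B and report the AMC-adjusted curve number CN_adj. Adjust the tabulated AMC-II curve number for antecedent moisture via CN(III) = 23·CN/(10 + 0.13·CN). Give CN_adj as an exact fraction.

CN_adj = 112700/1137 ≈ 99.120

NRCS table: paved parking, roofs, soil group B → CN(II) = 98
Wet (AMC III): CN(III) = 23·98/(10 + 0.13·98) = 2254/(1137/50) = 112700/1137 ≈ 99.120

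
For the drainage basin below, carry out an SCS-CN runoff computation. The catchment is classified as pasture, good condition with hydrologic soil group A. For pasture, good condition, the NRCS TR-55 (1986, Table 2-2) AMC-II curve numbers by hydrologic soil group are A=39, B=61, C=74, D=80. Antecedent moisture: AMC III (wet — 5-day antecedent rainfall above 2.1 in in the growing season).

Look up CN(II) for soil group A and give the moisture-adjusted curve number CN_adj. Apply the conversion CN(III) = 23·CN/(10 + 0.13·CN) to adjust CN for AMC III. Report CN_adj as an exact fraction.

NRCS table: pasture, good condition, soil group A → CN(II) = 39
Adjust CN=39 to AMC III: 23·39/(10 + 0.13·39) → 897 ÷ (1507/100) = 89700/1507 ≈ 59.522

CN_adj = 89700/1507 ≈ 59.522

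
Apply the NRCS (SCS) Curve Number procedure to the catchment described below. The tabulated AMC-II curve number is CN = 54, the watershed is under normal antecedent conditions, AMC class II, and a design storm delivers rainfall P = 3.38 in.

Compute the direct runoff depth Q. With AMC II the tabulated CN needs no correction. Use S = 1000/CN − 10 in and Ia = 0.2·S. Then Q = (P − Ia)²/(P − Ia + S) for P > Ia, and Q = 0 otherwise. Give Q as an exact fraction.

Q = 5121169/18580050 in ≈ 0.276 in

CN(II) = 54; AMC II needs no correction.
S = 1000/54 − 10 = 230/27 in ≈ 8.519 in
Ia = 0.2S: 0.2·8.519 = 1.704 in (exactly 46/27)
Excess rainfall: 3.380 − 1.704 = 1.676 in; P > Ia so Q > 0
Q: (2263/1350)² ÷ (13763/1350) = 5121169/18580050 in (≈ 0.276 in)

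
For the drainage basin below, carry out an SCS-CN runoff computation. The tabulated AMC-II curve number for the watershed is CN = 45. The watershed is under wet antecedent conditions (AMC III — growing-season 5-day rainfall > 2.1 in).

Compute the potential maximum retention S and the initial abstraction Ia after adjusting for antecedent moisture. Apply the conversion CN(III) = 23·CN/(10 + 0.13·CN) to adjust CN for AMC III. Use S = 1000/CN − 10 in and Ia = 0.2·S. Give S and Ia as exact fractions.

CN(III) from CN(II)=45: (23·45)/(10 + 0.13·45) = 20700/317 ≈ 65.300
Max retention: S = 1000/(20700/317) − 10 = 1100/207 in (≈ 5.314 in)
Initial abstraction Ia = S/5 = (1100/207)/5 = 220/207 ≈ 1.063 in

S = 1100/207 in ≈ 5.314 in; Ia = 220/207 in ≈ 1.063 in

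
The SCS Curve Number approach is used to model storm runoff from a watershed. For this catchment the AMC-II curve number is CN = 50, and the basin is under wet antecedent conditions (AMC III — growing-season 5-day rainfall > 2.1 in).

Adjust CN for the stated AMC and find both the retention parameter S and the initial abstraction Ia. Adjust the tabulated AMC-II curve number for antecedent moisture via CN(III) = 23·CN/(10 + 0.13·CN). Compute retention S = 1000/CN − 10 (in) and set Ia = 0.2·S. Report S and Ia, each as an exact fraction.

S = 100/23 in ≈ 4.348 in; Ia = 20/23 in ≈ 0.870 in

Wet (AMC III): CN(III) = 23·50/(10 + 0.13·50) = 1150/(33/2) = 2300/33 ≈ 69.697
Max retention: S = 1000/(2300/33) − 10 = 100/23 in (≈ 4.348 in)
Ia = 0.2·(100/23) = 20/23 in ≈ 0.870 in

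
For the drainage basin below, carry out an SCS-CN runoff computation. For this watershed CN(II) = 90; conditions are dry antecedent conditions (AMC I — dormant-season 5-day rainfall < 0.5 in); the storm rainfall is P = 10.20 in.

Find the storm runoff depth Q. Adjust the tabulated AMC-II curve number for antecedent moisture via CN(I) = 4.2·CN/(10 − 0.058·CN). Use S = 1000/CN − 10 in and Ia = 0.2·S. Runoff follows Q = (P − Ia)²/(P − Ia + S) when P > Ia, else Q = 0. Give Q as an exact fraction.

Q = 83521321/10998855 in ≈ 7.594 in

CN(I) from CN(II)=90: (4.2·90)/(10 − 0.058·90) = 18900/239 ≈ 79.079
Max retention: S = 1000/(18900/239) − 10 = 500/189 in (≈ 2.646 in)
Initial abstraction Ia = S/5 = (500/189)/5 = 100/189 ≈ 0.529 in
P − Ia = 10.200 − 0.529 = 9139/945 ≈ 9.671 in (> 0, runoff occurs)
Q: (9139/945)² ÷ (11639/945) = 83521321/10998855 in (≈ 7.594 in)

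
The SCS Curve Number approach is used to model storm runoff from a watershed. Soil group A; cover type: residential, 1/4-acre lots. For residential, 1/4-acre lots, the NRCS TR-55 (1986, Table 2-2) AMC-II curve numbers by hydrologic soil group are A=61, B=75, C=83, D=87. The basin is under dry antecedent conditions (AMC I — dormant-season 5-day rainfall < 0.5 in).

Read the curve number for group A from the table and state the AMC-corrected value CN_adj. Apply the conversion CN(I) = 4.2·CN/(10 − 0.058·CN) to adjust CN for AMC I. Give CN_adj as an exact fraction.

NRCS table: residential, 1/4-acre lots, soil group A → CN(II) = 61
Dry (AMC I): CN(I) = 4.2·61/(10 − 0.058·61) = (1281/5)/(3231/500) = 42700/1077 ≈ 39.647

CN_adj = 42700/1077 ≈ 39.647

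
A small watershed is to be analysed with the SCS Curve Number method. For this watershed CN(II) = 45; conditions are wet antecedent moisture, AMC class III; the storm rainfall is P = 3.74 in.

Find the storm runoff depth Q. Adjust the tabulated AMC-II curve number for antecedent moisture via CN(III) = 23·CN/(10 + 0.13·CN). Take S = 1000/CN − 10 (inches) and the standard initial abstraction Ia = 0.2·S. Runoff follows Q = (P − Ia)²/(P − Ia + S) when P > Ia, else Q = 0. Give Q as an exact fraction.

Q = 69798971/77821650 in ≈ 0.897 in

Adjust CN=45 to AMC III: 23·45/(10 + 0.13·45) → 1035 ÷ (317/20) = 20700/317 ≈ 65.300
S = 1000/(20700/317) − 10 = 1100/207 in ≈ 5.314 in
Ia = 0.2·(1100/207) = 220/207 in ≈ 1.063 in
Excess rainfall: 3.740 − 1.063 = 2.677 in; P > Ia so Q > 0
Q = (27709/10350)²/((27709/10350) + 1100/207) = (767788681/107122500)/(82709/10350) = 69798971/77821650 in ≈ 0.897 in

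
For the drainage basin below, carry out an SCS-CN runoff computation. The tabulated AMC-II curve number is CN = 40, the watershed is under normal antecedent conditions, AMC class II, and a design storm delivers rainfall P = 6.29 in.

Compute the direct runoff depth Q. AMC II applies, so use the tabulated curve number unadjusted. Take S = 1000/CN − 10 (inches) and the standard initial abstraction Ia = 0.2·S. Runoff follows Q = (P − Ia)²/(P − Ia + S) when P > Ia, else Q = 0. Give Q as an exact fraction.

AMC II — tabulated CN = 40 applies directly.
Max retention: S = 1000/40 − 10 = 15 in (≈ 15.000 in)
Ia = 0.2·15 = 3 in ≈ 3.000 in
Since P=6.290 > Ia=3.000: effective rainfall P−Ia = 329/100 in
Runoff Q = (P−Ia)²/(P−Ia+S) = (3.290)²/(3.290+15.000) = 108241/182900 ≈ 0.592 in

Q = 108241/182900 in ≈ 0.592 in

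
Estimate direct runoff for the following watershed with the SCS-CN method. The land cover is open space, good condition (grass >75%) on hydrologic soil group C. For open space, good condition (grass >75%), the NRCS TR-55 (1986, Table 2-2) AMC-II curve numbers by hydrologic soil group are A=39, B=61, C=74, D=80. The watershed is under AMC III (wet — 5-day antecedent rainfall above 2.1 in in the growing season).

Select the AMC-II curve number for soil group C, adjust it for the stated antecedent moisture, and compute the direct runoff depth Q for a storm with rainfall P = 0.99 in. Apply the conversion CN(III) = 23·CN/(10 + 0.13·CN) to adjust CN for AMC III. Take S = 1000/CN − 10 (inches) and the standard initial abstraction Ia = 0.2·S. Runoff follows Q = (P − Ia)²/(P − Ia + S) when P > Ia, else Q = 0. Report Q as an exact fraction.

NRCS table: open space, good condition (grass >75%), soil group C → CN(II) = 74
Adjust CN=74 to AMC III: 23·74/(10 + 0.13·74) → 1702 ÷ (981/50) = 85100/981 ≈ 86.748
S = 1000/(85100/981) − 10 = 1300/851 in ≈ 1.528 in
Ia = 0.2S: 0.2·1.528 = 0.306 in (exactly 260/851)
Since P=0.990 > Ia=0.306: effective rainfall P−Ia = 58249/85100 in
Q: (58249/85100)² ÷ (188249/85100) = 3392946001/16019989900 in (≈ 0.212 in)

Q = 3392946001/16019989900 in ≈ 0.212 in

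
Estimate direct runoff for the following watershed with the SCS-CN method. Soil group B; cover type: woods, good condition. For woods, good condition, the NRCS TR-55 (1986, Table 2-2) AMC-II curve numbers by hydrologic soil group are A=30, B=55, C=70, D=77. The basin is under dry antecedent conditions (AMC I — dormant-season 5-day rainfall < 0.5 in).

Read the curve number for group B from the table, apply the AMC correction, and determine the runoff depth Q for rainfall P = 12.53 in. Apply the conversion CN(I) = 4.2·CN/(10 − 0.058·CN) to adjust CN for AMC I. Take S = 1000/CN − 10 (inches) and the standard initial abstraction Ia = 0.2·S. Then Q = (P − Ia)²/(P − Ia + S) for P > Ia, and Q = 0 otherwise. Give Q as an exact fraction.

NRCS table: woods, good condition, soil group B → CN(II) = 55
CN(I) from CN(II)=55: (4.2·55)/(10 − 0.058·55) = 7700/227 ≈ 33.921
Retention S: 1000/CN − 10 with CN=33.921 → S = 1500/77 ≈ 19.481 in
Initial abstraction Ia = S/5 = (1500/77)/5 = 300/77 ≈ 3.896 in
Since P=12.530 > Ia=3.896: effective rainfall P−Ia = 66481/7700 in
Q = (66481/7700)²/((66481/7700) + 1500/77) = (4419723361/59290000)/(216481/7700) = 4419723361/1666903700 in ≈ 2.651 in

Q = 4419723361/1666903700 in ≈ 2.651 in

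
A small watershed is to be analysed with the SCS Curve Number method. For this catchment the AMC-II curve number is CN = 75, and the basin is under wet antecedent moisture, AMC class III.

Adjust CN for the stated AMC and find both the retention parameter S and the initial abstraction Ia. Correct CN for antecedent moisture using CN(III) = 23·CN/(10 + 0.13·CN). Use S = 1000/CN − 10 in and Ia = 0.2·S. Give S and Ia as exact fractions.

S = 100/69 in ≈ 1.449 in; Ia = 20/69 in ≈ 0.290 in

Wet (AMC III): CN(III) = 23·75/(10 + 0.13·75) = 1725/(79/4) = 6900/79 ≈ 87.342
S = 1000/(6900/79) − 10 = 100/69 in ≈ 1.449 in
Ia = 0.2·(100/69) = 20/69 in ≈ 0.290 in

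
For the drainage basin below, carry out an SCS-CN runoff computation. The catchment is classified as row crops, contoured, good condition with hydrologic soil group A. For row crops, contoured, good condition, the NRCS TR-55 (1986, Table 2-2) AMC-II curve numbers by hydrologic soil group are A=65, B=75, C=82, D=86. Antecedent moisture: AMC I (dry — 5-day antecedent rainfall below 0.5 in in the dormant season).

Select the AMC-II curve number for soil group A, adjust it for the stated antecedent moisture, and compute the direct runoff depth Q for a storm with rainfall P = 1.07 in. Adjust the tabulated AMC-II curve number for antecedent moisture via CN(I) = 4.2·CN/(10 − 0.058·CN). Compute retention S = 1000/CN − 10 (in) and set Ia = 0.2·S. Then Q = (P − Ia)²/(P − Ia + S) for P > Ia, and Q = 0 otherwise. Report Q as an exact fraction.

NRCS table: row crops, contoured, good condition, soil group A → CN(II) = 65
Adjust CN=65 to AMC I: 4.2·65/(10 − 0.058·65) → 273 ÷ (623/100) = 3900/89 ≈ 43.820
Retention S: 1000/CN − 10 with CN=43.820 → S = 500/39 ≈ 12.821 in
Initial abstraction Ia = S/5 = (500/39)/5 = 100/39 ≈ 2.564 in
P = 1.070 ≤ Ia = 2.564 in: entire storm abstracted, Q = 0.

Q = 0 in ≈ 0.000 in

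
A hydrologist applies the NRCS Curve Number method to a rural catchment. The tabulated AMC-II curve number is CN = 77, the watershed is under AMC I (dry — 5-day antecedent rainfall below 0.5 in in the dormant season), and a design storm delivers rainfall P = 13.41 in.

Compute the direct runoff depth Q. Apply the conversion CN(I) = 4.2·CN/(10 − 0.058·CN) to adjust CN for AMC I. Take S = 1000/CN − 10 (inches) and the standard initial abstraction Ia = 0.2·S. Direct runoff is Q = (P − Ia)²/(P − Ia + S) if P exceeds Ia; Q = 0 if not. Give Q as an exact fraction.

Q = 3757382929609/499393794900 in ≈ 7.524 in

CN(I) from CN(II)=77: (4.2·77)/(10 − 0.058·77) = 161700/2767 ≈ 58.439
Max retention: S = 1000/(161700/2767) − 10 = 11500/1617 in (≈ 7.112 in)
Initial abstraction Ia = S/5 = (11500/1617)/5 = 2300/1617 ≈ 1.422 in
P − Ia = 13.410 − 1.422 = 1938397/161700 ≈ 11.988 in (> 0, runoff occurs)
Runoff Q = (P−Ia)²/(P−Ia+S) = (11.988)²/(11.988+7.112) = 3757382929609/499393794900 ≈ 7.524 in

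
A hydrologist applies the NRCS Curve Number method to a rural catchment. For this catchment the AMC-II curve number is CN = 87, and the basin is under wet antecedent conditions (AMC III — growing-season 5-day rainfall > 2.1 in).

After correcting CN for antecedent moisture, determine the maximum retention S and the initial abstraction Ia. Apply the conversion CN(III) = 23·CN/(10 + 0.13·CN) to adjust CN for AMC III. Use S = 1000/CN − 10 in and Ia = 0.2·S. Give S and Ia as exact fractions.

Wet (AMC III): CN(III) = 23·87/(10 + 0.13·87) = 2001/(2131/100) = 200100/2131 ≈ 93.900
Retention S: 1000/CN − 10 with CN=93.900 → S = 1300/2001 ≈ 0.650 in
Ia = 0.2·(1300/2001) = 260/2001 in ≈ 0.130 in

S = 1300/2001 in ≈ 0.650 in; Ia = 260/2001 in ≈ 0.130 in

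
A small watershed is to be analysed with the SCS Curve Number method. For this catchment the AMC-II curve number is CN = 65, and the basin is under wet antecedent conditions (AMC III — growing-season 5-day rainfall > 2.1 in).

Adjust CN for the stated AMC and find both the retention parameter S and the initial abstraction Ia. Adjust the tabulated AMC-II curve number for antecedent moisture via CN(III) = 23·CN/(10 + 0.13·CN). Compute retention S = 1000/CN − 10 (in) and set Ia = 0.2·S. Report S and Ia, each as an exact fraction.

S = 700/299 in ≈ 2.341 in; Ia = 140/299 in ≈ 0.468 in

Wet (AMC III): CN(III) = 23·65/(10 + 0.13·65) = 1495/(369/20) = 29900/369 ≈ 81.030
Retention S: 1000/CN − 10 with CN=81.030 → S = 700/299 ≈ 2.341 in
Initial abstraction Ia = S/5 = (700/299)/5 = 140/299 ≈ 0.468 in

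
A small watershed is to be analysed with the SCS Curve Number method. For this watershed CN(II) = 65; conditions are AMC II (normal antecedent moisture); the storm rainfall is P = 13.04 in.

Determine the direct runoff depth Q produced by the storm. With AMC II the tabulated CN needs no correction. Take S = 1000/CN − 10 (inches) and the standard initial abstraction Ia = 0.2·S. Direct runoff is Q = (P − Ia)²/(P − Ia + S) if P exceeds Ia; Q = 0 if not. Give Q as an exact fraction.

Q = 7558272/916175 in ≈ 8.250 in

CN(II) = 65; AMC II needs no correction.
Max retention: S = 1000/65 − 10 = 70/13 in (≈ 5.385 in)
Ia = 0.2S: 0.2·5.385 = 1.077 in (exactly 14/13)
Excess rainfall: 13.040 − 1.077 = 11.963 in; P > Ia so Q > 0
Q: (3888/325)² ÷ (5638/325) = 7558272/916175 in (≈ 8.250 in)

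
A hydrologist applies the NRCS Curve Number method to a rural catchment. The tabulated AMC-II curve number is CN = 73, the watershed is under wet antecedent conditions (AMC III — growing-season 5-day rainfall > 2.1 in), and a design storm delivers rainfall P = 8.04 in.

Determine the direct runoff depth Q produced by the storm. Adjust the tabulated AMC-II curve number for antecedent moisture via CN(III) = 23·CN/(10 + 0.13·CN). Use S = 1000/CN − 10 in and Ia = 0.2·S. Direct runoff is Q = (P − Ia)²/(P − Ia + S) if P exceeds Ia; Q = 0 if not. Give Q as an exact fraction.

CN(III) from CN(II)=73: (23·73)/(10 + 0.13·73) = 167900/1949 ≈ 86.147
S = 1000/(167900/1949) − 10 = 2700/1679 in ≈ 1.608 in
Initial abstraction Ia = S/5 = (2700/1679)/5 = 540/1679 ≈ 0.322 in
P − Ia = 8.040 − 0.322 = 323979/41975 ≈ 7.718 in (> 0, runoff occurs)
Runoff Q = (P−Ia)²/(P−Ia+S) = (7.718)²/(7.718+1.608) = 34987464147/5477443675 ≈ 6.388 in

Q = 34987464147/5477443675 in ≈ 6.388 in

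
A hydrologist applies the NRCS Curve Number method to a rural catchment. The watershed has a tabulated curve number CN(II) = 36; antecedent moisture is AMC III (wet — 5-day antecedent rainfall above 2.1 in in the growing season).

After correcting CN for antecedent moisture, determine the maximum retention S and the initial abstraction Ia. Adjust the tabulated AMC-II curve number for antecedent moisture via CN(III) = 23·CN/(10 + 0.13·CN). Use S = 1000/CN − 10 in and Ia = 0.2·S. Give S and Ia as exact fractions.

Wet (AMC III): CN(III) = 23·36/(10 + 0.13·36) = 828/(367/25) = 20700/367 ≈ 56.403
S = 1000/(20700/367) − 10 = 1600/207 in ≈ 7.729 in
Ia = 0.2·(1600/207) = 320/207 in ≈ 1.546 in

S = 1600/207 in ≈ 7.729 in; Ia = 320/207 in ≈ 1.546 in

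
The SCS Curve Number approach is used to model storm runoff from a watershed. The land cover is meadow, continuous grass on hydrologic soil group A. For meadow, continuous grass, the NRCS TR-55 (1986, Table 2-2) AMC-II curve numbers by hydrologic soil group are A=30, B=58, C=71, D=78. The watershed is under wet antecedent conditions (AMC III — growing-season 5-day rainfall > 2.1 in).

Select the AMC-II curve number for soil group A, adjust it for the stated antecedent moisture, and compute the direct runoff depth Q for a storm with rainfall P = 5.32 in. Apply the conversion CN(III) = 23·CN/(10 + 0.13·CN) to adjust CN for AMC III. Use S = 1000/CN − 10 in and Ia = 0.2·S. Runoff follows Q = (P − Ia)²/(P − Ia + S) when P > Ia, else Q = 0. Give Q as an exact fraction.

Q = 657721/815925 in ≈ 0.806 in

NRCS table: meadow, continuous grass, soil group A → CN(II) = 30
Wet (AMC III): CN(III) = 23·30/(10 + 0.13·30) = 690/(139/10) = 6900/139 ≈ 49.640
Max retention: S = 1000/(6900/139) − 10 = 700/69 in (≈ 10.145 in)
Initial abstraction Ia = S/5 = (700/69)/5 = 140/69 ≈ 2.029 in
Since P=5.320 > Ia=2.029: effective rainfall P−Ia = 5677/1725 in
Q = (5677/1725)²/((5677/1725) + 700/69) = (32228329/2975625)/(23177/1725) = 657721/815925 in ≈ 0.806 in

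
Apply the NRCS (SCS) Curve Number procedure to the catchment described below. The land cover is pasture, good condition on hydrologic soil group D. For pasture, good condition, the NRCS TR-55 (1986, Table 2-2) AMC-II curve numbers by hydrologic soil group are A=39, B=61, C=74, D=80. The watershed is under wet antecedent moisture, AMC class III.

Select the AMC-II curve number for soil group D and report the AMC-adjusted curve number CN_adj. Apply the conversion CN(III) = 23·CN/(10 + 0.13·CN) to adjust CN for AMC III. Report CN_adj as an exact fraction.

CN_adj = 4600/51 ≈ 90.196

NRCS table: pasture, good condition, soil group D → CN(II) = 80
Adjust CN=80 to AMC III: 23·80/(10 + 0.13·80) → 1840 ÷ (102/5) = 4600/51 ≈ 90.196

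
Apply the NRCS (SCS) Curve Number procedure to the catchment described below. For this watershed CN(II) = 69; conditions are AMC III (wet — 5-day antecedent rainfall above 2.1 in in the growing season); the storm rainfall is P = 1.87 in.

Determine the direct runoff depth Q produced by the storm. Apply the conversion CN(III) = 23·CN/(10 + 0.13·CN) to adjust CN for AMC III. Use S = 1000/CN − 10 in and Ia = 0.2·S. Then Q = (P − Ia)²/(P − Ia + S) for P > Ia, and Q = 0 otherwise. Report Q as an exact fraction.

Adjust CN=69 to AMC III: 23·69/(10 + 0.13·69) → 1587 ÷ (1897/100) = 158700/1897 ≈ 83.658
S = 1000/(158700/1897) − 10 = 3100/1587 in ≈ 1.953 in
Initial abstraction Ia = S/5 = (3100/1587)/5 = 620/1587 ≈ 0.391 in
Since P=1.870 > Ia=0.391: effective rainfall P−Ia = 234769/158700 in
Q: (234769/158700)² ÷ (544769/158700) = 55116483361/86454840300 in (≈ 0.638 in)

Q = 55116483361/86454840300 in ≈ 0.638 in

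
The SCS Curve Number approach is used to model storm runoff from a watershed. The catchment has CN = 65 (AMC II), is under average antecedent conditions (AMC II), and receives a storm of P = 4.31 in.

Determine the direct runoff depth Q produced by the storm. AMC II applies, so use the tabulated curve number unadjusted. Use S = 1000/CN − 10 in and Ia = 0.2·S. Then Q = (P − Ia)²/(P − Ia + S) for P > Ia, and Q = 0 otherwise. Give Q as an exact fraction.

Q = 17665209/14563900 in ≈ 1.213 in

CN(II) = 65; AMC II needs no correction.
Max retention: S = 1000/65 − 10 = 70/13 in (≈ 5.385 in)
Initial abstraction Ia = S/5 = (70/13)/5 = 14/13 ≈ 1.077 in
P − Ia = 4.310 − 1.077 = 4203/1300 ≈ 3.233 in (> 0, runoff occurs)
Q: (4203/1300)² ÷ (11203/1300) = 17665209/14563900 in (≈ 1.213 in)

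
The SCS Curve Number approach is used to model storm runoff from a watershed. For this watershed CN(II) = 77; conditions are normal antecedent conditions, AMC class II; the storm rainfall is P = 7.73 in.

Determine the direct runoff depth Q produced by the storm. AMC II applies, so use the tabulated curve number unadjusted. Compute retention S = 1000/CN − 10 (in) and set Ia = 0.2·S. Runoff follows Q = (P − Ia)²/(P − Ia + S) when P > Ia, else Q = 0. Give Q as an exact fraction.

Average conditions: CN = 77 (no AMC adjustment).
Retention S: 1000/CN − 10 with CN=77.000 → S = 230/77 ≈ 2.987 in
Initial abstraction Ia = S/5 = (230/77)/5 = 46/77 ≈ 0.597 in
Since P=7.730 > Ia=0.597: effective rainfall P−Ia = 54921/7700 in
Q: (54921/7700)² ÷ (77921/7700) = 3016316241/599991700 in (≈ 5.027 in)

Q = 3016316241/599991700 in ≈ 5.027 in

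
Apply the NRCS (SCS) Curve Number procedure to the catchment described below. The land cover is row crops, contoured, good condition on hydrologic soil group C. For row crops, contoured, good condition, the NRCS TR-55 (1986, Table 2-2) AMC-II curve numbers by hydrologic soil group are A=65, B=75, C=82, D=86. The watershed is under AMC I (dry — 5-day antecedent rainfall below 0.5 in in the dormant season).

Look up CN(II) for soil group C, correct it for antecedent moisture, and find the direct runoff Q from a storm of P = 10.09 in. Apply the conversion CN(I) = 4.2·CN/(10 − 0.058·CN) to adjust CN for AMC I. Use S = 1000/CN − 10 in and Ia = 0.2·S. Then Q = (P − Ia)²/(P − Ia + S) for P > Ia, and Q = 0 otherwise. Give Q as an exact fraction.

NRCS table: row crops, contoured, good condition, soil group C → CN(II) = 82
CN(I) from CN(II)=82: (4.2·82)/(10 − 0.058·82) = 28700/437 ≈ 65.675
S = 1000/(28700/437) − 10 = 1500/287 in ≈ 5.226 in
Initial abstraction Ia = S/5 = (1500/287)/5 = 300/287 ≈ 1.045 in
Since P=10.090 > Ia=1.045: effective rainfall P−Ia = 259583/28700 in
Q: (259583/28700)² ÷ (409583/28700) = 67383333889/11755032100 in (≈ 5.732 in)

Q = 67383333889/11755032100 in ≈ 5.732 in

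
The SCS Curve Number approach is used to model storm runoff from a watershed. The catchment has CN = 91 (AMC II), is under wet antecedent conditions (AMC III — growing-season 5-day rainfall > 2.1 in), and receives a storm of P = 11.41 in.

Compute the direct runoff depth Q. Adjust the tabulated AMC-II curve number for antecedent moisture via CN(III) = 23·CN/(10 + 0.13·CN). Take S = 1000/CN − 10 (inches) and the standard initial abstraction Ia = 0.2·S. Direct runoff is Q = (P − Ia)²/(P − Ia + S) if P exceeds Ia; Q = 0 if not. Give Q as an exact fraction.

Wet (AMC III): CN(III) = 23·91/(10 + 0.13·91) = 2093/(2183/100) = 209300/2183 ≈ 95.877
Retention S: 1000/CN − 10 with CN=95.877 → S = 900/2093 ≈ 0.430 in
Ia = 0.2S: 0.2·0.430 = 0.086 in (exactly 180/2093)
Since P=11.410 > Ia=0.086: effective rainfall P−Ia = 2370113/209300 in
Q: (2370113/209300)² ÷ (2460113/209300) = 5617435632769/514901650900 in (≈ 10.910 in)

Q = 5617435632769/514901650900 in ≈ 10.910 in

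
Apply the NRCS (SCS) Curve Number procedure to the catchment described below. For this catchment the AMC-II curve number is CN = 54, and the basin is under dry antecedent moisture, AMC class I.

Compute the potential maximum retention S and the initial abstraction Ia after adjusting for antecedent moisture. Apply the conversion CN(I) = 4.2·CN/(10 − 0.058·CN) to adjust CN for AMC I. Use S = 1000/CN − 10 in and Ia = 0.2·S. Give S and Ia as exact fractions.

S = 11500/567 in ≈ 20.282 in; Ia = 2300/567 in ≈ 4.056 in

Dry (AMC I): CN(I) = 4.2·54/(10 − 0.058·54) = (1134/5)/(1717/250) = 56700/1717 ≈ 33.023
Retention S: 1000/CN − 10 with CN=33.023 → S = 11500/567 ≈ 20.282 in
Initial abstraction Ia = S/5 = (11500/567)/5 = 2300/567 ≈ 4.056 in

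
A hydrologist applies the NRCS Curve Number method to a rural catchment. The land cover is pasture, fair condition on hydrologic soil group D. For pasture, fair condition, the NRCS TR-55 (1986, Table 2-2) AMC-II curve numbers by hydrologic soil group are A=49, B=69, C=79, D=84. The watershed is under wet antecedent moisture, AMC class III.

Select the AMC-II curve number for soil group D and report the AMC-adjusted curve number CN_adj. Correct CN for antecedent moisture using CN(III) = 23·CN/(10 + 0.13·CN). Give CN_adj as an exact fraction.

NRCS table: pasture, fair condition, soil group D → CN(II) = 84
Adjust CN=84 to AMC III: 23·84/(10 + 0.13·84) → 1932 ÷ (523/25) = 48300/523 ≈ 92.352

CN_adj = 48300/523 ≈ 92.352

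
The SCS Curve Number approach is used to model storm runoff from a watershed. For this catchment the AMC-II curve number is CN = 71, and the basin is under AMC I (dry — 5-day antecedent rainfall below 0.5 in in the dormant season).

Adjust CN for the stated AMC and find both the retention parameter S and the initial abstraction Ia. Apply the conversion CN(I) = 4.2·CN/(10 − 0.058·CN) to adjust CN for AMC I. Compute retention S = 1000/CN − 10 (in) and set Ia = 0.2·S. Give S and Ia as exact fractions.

S = 14500/1491 in ≈ 9.725 in; Ia = 2900/1491 in ≈ 1.945 in

CN(I) from CN(II)=71: (4.2·71)/(10 − 0.058·71) = 149100/2941 ≈ 50.697
S = 1000/(149100/2941) − 10 = 14500/1491 in ≈ 9.725 in
Ia = 0.2S: 0.2·9.725 = 1.945 in (exactly 2900/1491)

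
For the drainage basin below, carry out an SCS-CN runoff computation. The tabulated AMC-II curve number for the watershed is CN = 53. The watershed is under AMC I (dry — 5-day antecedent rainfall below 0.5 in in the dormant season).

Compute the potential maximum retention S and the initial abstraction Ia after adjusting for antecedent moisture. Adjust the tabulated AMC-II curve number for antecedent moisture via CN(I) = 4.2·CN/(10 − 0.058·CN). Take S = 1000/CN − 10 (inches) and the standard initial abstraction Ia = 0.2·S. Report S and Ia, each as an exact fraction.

CN(I) from CN(II)=53: (4.2·53)/(10 − 0.058·53) = 111300/3463 ≈ 32.140
Max retention: S = 1000/(111300/3463) − 10 = 23500/1113 in (≈ 21.114 in)
Initial abstraction Ia = S/5 = (23500/1113)/5 = 4700/1113 ≈ 4.223 in

S = 23500/1113 in ≈ 21.114 in; Ia = 4700/1113 in ≈ 4.223 in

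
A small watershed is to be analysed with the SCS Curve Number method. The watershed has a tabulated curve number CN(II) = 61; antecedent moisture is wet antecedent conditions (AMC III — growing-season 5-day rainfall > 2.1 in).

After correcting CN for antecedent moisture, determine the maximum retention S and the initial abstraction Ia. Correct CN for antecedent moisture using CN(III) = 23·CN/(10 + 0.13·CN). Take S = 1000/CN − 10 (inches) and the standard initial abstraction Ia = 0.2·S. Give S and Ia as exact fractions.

CN(III) from CN(II)=61: (23·61)/(10 + 0.13·61) = 140300/1793 ≈ 78.249
S = 1000/(140300/1793) − 10 = 3900/1403 in ≈ 2.780 in
Ia = 0.2·(3900/1403) = 780/1403 in ≈ 0.556 in

S = 3900/1403 in ≈ 2.780 in; Ia = 780/1403 in ≈ 0.556 in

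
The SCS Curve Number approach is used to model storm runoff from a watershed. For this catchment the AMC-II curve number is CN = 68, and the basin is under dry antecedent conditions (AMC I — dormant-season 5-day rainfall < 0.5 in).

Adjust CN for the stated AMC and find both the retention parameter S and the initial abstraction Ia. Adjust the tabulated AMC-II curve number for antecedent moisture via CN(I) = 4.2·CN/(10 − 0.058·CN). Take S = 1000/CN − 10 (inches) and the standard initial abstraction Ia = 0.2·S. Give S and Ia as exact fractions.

S = 4000/357 in ≈ 11.204 in; Ia = 800/357 in ≈ 2.241 in

Adjust CN=68 to AMC I: 4.2·68/(10 − 0.058·68) → (1428/5) ÷ (757/125) = 35700/757 ≈ 47.160
Max retention: S = 1000/(35700/757) − 10 = 4000/357 in (≈ 11.204 in)
Ia = 0.2S: 0.2·11.204 = 2.241 in (exactly 800/357)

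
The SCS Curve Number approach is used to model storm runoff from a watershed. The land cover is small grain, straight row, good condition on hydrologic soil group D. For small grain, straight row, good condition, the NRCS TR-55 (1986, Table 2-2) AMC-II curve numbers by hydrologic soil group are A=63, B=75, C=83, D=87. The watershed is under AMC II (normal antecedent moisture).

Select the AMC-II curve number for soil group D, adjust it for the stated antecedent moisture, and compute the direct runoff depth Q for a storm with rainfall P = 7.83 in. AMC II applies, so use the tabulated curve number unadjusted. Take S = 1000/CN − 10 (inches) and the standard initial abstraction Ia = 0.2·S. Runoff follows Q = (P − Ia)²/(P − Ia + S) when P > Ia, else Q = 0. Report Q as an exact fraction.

Q = 4293001441/683132700 in ≈ 6.284 in

NRCS table: small grain, straight row, good condition, soil group D → CN(II) = 87
Average conditions: CN = 87 (no AMC adjustment).
S = 1000/87 − 10 = 130/87 in ≈ 1.494 in
Ia = 0.2·(130/87) = 26/87 in ≈ 0.299 in
P − Ia = 7.830 − 0.299 = 65521/8700 ≈ 7.531 in (> 0, runoff occurs)
Runoff Q = (P−Ia)²/(P−Ia+S) = (7.531)²/(7.531+1.494) = 4293001441/683132700 ≈ 6.284 in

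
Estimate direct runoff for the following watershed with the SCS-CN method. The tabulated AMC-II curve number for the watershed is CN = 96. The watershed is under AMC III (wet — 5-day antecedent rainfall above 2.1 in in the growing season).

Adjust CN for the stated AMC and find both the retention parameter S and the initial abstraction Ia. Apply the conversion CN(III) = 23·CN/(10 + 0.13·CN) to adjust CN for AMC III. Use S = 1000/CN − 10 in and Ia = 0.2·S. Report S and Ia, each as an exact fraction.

S = 25/138 in ≈ 0.181 in; Ia = 5/138 in ≈ 0.036 in

Wet (AMC III): CN(III) = 23·96/(10 + 0.13·96) = 2208/(562/25) = 27600/281 ≈ 98.221
S = 1000/(27600/281) − 10 = 25/138 in ≈ 0.181 in
Ia = 0.2·(25/138) = 5/138 in ≈ 0.036 in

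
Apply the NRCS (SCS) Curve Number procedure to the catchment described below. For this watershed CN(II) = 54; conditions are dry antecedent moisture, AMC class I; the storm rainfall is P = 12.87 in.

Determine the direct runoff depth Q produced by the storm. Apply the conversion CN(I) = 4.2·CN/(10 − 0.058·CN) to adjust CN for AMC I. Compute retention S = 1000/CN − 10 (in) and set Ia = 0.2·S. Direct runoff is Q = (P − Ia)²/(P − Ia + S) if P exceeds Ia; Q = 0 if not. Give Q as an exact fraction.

Q = 249729073441/93539634300 in ≈ 2.670 in

Adjust CN=54 to AMC I: 4.2·54/(10 − 0.058·54) → (1134/5) ÷ (1717/250) = 56700/1717 ≈ 33.023
Max retention: S = 1000/(56700/1717) − 10 = 11500/567 in (≈ 20.282 in)
Initial abstraction Ia = S/5 = (11500/567)/5 = 2300/567 ≈ 4.056 in
Since P=12.870 > Ia=4.056: effective rainfall P−Ia = 499729/56700 in
Q = (499729/56700)²/((499729/56700) + 11500/567) = (249729073441/3214890000)/(1649729/56700) = 249729073441/93539634300 in ≈ 2.670 in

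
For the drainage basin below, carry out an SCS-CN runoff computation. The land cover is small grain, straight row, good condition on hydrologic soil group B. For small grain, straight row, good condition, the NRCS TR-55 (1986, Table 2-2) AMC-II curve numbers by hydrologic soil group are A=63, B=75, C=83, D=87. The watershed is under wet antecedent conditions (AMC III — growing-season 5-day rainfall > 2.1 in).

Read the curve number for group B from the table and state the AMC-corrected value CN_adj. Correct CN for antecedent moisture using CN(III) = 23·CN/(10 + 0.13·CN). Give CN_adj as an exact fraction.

NRCS table: small grain, straight row, good condition, soil group B → CN(II) = 75
CN(III) from CN(II)=75: (23·75)/(10 + 0.13·75) = 6900/79 ≈ 87.342

CN_adj = 6900/79 ≈ 87.342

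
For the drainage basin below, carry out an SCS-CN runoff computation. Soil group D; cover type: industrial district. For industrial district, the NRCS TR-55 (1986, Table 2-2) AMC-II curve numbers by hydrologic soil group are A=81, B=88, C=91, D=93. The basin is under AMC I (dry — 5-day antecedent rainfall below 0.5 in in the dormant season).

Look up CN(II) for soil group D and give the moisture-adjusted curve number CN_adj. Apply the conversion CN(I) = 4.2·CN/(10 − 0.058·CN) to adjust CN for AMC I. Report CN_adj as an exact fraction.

NRCS table: industrial district, soil group D → CN(II) = 93
CN(I) from CN(II)=93: (4.2·93)/(10 − 0.058·93) = 27900/329 ≈ 84.802

CN_adj = 27900/329 ≈ 84.802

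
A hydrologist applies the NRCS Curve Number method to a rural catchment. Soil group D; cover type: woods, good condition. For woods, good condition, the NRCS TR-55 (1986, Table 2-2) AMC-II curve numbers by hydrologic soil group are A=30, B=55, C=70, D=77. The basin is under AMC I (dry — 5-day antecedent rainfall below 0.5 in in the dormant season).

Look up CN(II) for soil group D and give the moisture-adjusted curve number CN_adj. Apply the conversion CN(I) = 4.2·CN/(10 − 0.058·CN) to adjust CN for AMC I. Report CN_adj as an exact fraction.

NRCS table: woods, good condition, soil group D → CN(II) = 77
CN(I) from CN(II)=77: (4.2·77)/(10 − 0.058·77) = 161700/2767 ≈ 58.439

CN_adj = 161700/2767 ≈ 58.439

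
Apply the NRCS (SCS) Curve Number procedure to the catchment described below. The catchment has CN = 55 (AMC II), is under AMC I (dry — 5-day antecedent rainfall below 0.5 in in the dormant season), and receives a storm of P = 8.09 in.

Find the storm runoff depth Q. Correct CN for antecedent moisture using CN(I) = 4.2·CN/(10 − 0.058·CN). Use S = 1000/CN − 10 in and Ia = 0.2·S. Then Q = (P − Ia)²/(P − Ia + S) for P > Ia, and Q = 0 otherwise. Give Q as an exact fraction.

Q = 1042837849/1403656100 in ≈ 0.743 in

CN(I) from CN(II)=55: (4.2·55)/(10 − 0.058·55) = 7700/227 ≈ 33.921
Max retention: S = 1000/(7700/227) − 10 = 1500/77 in (≈ 19.481 in)
Ia = 0.2·(1500/77) = 300/77 in ≈ 3.896 in
P − Ia = 8.090 − 3.896 = 32293/7700 ≈ 4.194 in (> 0, runoff occurs)
Q = (32293/7700)²/((32293/7700) + 1500/77) = (1042837849/59290000)/(182293/7700) = 1042837849/1403656100 in ≈ 0.743 in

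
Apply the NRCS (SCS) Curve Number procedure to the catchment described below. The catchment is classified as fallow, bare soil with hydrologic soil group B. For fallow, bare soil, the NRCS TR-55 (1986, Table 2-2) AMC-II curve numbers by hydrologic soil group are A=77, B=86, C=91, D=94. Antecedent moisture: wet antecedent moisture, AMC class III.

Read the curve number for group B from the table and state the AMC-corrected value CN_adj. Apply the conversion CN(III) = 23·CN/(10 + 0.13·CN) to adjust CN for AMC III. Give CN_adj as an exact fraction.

CN_adj = 98900/1059 ≈ 93.390

NRCS table: fallow, bare soil, soil group B → CN(II) = 86
Wet (AMC III): CN(III) = 23·86/(10 + 0.13·86) = 1978/(1059/50) = 98900/1059 ≈ 93.390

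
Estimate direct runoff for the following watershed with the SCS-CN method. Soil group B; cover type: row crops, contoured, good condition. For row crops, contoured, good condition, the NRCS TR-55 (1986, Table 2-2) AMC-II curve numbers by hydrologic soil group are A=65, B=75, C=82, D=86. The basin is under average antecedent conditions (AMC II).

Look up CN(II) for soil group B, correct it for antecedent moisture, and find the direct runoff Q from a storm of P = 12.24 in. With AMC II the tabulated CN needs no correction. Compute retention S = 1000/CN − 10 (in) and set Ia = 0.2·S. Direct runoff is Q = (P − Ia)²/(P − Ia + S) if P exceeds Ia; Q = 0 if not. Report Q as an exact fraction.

NRCS table: row crops, contoured, good condition, soil group B → CN(II) = 75
AMC II — tabulated CN = 75 applies directly.
Max retention: S = 1000/75 − 10 = 10/3 in (≈ 3.333 in)
Ia = 0.2S: 0.2·3.333 = 0.667 in (exactly 2/3)
Since P=12.240 > Ia=0.667: effective rainfall P−Ia = 868/75 in
Q = (868/75)²/((868/75) + 10/3) = (753424/5625)/(1118/75) = 376712/41925 in ≈ 8.985 in

Q = 376712/41925 in ≈ 8.985 in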